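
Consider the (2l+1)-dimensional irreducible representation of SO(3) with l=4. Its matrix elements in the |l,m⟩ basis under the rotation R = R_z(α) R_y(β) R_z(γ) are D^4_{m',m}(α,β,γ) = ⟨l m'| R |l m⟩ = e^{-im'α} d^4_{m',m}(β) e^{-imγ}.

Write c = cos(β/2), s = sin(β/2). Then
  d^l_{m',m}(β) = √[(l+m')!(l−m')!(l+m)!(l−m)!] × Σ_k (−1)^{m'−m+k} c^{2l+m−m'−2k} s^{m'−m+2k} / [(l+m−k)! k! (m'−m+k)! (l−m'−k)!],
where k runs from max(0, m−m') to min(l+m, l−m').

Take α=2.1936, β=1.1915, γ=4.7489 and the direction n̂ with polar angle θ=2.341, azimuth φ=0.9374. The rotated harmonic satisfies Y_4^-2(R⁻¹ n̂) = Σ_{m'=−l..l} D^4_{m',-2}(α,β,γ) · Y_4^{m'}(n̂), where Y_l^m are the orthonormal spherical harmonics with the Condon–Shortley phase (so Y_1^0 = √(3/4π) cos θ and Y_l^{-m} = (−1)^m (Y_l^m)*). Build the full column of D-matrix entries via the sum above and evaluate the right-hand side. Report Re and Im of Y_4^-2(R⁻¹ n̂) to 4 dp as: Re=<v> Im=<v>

Need the full column D^4_{m',-2} for m'=−4..4 at α=2.1936, β=1.1915, γ=4.7489.
cos(β/2)=0.827728, sin(β/2)=0.561130
d^4_{-4,-2}: single k=2 term ⇒ +0.535835;  D = +0.448981-0.292464i
d^4_{-3,-2}: k∈[1..2] ⇒ +0.558908 -0.770572 = -0.211664;  D = +0.197291+0.076666i
d^4_{-2,-2}: k∈[0..2] ⇒ +0.220344 -1.215159 +0.698063 = -0.296753;  D = -0.074041-0.287368i
d^4_{-1,-2}: k∈[0..2] ⇒ -0.633742 +1.456243 -0.446164 = +0.376338;  D = +0.241240-0.288848i
d^4_{0,-2}: k∈[0..2] ⇒ +0.960668 -1.177317 +0.202897 = -0.013752;  D = +0.013715+0.001003i
d^4_{1,-2}: k∈[0..2] ⇒ -0.970829 +0.669245 -0.061513 = -0.363097;  D = -0.189718-0.309590i
d^4_{2,-2}: k∈[0..2] ⇒ +0.698063 -0.256647 +0.009829 = +0.451245;  D = +0.174979-0.415938i
d^4_{3,-2}: k∈[0..1] ⇒ -0.354131 +0.054249 = -0.299882;  D = +0.292350-0.066786i
d^4_{4,-2}: single k=0 term ⇒ +0.113171;  D = +0.084828+0.074912i
Y_4^{m'}(θ=2.341,φ=0.9374) and Σ D·Y over m':
  (+0.4490-0.2925i)·(-0.0964+0.0671i)  (+0.1973+0.0767i)·(+0.3050+0.1042i)  (-0.0740-0.2874i)·(-0.1235-0.3936i)  (+0.2412-0.2888i)·(-0.0551+0.0750i)  (+0.0137+0.0010i)·(-0.3510+0.0000i)  (-0.1897-0.3096i)·(+0.0551+0.0750i)  (+0.1750-0.4159i)·(-0.1235+0.3936i)  (+0.2924-0.0668i)·(-0.3050+0.1042i)  (+0.0848+0.0749i)·(-0.0964-0.0671i)
Y_4^-2(R⁻¹ n̂) = -0.002350+0.327435i

Re=-0.0024 Im=0.3274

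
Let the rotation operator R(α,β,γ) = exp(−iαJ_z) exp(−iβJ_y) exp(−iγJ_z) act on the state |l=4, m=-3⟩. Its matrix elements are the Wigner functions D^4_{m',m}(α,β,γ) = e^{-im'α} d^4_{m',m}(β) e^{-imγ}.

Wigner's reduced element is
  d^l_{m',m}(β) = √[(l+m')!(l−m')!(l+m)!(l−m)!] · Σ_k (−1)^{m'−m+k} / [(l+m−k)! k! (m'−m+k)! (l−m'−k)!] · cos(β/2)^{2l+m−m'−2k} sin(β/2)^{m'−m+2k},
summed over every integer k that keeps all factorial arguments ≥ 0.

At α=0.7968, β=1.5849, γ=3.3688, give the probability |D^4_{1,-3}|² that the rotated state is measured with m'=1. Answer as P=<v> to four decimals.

D^4_{1,-3}(0.7968,1.5849,3.3688) = e^{-i·1·0.7968}·d^4_{1,-3}(1.5849)·e^{-i·-3·3.3688}. Compute d first:
With c≡cos(β/2)=0.702103 and s≡sin(β/2)=0.712076, N=[120·6·1·5040]^{1/2}=1904.940944
k: max(0,(-3)−(1))=0 … min(4+(-3),4−(1))=1
  k=0: (−1)^4·1904.9409/(144)·0.7021^4·0.7121^4 = +0.826468
  k=1: (−1)^5·1904.9409/(240)·0.7021^2·0.7121^6 = -0.510068
d^4_{1,-3}(1.5849) = +0.826468 -0.510068 = +0.316400
|D^4_{1,-3}|² = |d^4_{1,-3}(β)|² = (+0.316400)² = 0.100109 (the z-rotation phases have unit modulus)

P=0.1001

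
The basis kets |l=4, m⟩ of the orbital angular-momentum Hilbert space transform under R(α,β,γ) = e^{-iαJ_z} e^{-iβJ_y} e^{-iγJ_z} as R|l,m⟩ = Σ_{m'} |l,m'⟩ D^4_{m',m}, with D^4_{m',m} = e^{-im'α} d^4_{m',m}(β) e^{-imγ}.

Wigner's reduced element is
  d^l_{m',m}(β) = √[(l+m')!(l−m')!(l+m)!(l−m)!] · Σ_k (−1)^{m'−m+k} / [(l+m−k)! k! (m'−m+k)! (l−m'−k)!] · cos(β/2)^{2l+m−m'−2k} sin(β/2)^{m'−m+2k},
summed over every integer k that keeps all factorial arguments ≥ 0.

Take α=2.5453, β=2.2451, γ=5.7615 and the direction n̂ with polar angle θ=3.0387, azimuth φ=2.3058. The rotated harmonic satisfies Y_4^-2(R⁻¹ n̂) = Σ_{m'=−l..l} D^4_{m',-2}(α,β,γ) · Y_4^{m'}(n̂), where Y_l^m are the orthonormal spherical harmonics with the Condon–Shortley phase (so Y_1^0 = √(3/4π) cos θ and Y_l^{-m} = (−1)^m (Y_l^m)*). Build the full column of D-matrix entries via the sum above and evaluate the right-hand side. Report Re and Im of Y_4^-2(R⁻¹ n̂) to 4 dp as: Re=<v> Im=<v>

Need the full column D^4_{m',-2} for m'=−4..4 at α=2.5453, β=2.2451, γ=5.7615.
cos(β/2)=0.433386, sin(β/2)=0.901209
d^4_{-4,-2}: single k=2 term ⇒ +0.028476;  D = -0.027312+0.008059i
d^4_{-3,-2}: k∈[1..2] ⇒ +0.009683 -0.125613 = -0.115930;  D = -0.110427-0.035293i
d^4_{-2,-2}: k∈[0..2] ⇒ +0.001245 -0.064577 +0.349053 = +0.285720;  D = -0.176342-0.224810i
d^4_{-1,-2}: k∈[0..2] ⇒ -0.010980 +0.237386 -0.684330 = -0.457923;  D = -0.031511-0.456838i
d^4_{0,-2}: k∈[0..2] ⇒ +0.051053 -0.588694 +0.954602 = +0.416960;  D = +0.209861-0.360298i
d^4_{1,-2}: k∈[0..2] ⇒ -0.158257 +1.026494 -0.887744 = -0.019507;  D = +0.017590-0.008434i
d^4_{2,-2}: k∈[0..2] ⇒ +0.349053 -1.207486 +0.435113 = -0.423320;  D = -0.418617-0.062932i
d^4_{3,-2}: k∈[0..1] ⇒ -0.543170 +0.782917 = +0.239747;  D = -0.176153-0.162631i
d^4_{4,-2}: single k=0 term ⇒ +0.532451;  D = +0.120867+0.518552i
Y_4^{m'}(θ=3.0387,φ=2.3058) and Σ D·Y over m':
  (-0.0273+0.0081i)·(-0.0000-0.0000i)  (-0.1104-0.0353i)·(-0.0011+0.0008i)  (-0.1763-0.2248i)·(-0.0021+0.0208i)  (-0.0315-0.4568i)·(+0.1273+0.1408i)  (+0.2099-0.3603i)·(+0.8021+0.0000i)  (+0.0176-0.0084i)·(-0.1273+0.1408i)  (-0.4186-0.0629i)·(-0.0021-0.0208i)  (-0.1762-0.1626i)·(+0.0011+0.0008i)  (+0.1209+0.5186i)·(-0.0000+0.0000i)
Y_4^-2(R⁻¹ n̂) = +0.232268-0.342746i

Re=0.2323 Im=-0.3427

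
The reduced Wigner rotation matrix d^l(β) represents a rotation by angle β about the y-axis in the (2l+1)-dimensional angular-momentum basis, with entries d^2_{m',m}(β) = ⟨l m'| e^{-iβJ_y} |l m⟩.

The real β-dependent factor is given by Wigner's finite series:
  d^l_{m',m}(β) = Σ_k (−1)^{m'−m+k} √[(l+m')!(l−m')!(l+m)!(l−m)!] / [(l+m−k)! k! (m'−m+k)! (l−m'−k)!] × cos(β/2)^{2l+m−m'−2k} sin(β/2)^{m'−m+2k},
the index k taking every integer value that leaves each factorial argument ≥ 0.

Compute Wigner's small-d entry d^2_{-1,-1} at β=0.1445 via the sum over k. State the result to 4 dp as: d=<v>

d=0.9741

d^2_{-1,-1}(β=0.1445) via Wigner's sum:
c=cos(0.1445/2)=0.997391, s=sin(0.1445/2)=0.072187; N=√[1·6·1·6]=6.000000
Admissible k: 0..1 (factorial args all ≥0)
  k=0: (−1)^0·6.0000/(6)·0.9974^4·0.0722^0 = +0.989605
  k=1: (−1)^1·6.0000/(2)·0.9974^2·0.0722^2 = -0.015551
d^2_{-1,-1}(0.1445) = +0.989605 -0.015551 = +0.974054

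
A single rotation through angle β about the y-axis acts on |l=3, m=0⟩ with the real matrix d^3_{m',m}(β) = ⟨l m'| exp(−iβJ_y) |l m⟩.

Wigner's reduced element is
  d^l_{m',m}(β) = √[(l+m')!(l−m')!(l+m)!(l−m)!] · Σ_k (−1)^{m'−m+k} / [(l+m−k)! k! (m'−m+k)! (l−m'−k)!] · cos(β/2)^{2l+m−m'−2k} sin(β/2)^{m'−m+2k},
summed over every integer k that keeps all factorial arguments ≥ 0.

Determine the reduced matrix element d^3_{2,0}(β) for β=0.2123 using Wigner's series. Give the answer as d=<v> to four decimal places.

d=0.0594

d^3_{2,0}(β=0.2123) via Wigner's sum:
Half-angle: c=0.994371, s=0.105951. N=√(120·1·6·6)=65.726707
k: max(0,(0)−(2))=0 … min(3+(0),3−(2))=1
  k=0: (−1)^2·65.7267/(12)·0.9944^4·0.1060^2 = +0.060112
  k=1: (−1)^3·65.7267/(12)·0.9944^2·0.1060^4 = -0.000682
d^3_{2,0}(0.2123) = +0.060112 -0.000682 = +0.059430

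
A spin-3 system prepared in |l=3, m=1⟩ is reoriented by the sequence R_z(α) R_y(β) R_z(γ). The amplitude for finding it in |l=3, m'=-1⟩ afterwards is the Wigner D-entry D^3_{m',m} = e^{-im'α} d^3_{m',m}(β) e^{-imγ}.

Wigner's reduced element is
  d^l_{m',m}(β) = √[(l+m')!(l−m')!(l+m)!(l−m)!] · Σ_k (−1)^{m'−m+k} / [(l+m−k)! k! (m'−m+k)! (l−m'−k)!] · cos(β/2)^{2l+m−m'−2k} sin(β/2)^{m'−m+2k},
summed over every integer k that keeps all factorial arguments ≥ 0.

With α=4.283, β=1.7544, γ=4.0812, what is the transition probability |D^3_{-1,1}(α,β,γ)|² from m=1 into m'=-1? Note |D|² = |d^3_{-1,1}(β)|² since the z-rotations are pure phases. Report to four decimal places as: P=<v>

P=0.1182

Split into d^3_{-1,1}(β=1.7544) × two z-phases.
c=cos(1.7544/2)=0.639307, s=sin(1.7544/2)=0.768952; N=√[2·24·24·2]=48.000000
k∈{2,3,4} keeps every argument non-negative
  k=2: (−1)^0·48.0000/(8)·0.6393^4·0.7690^2 = +0.592634
  k=3: (−1)^1·48.0000/(6)·0.6393^2·0.7690^4 = -1.143155
  k=4: (−1)^2·48.0000/(48)·0.6393^0·0.7690^6 = +0.206726
d^3_{-1,1}(1.7544) = +0.592634 -1.143155 +0.206726 = -0.343795
|D^3_{-1,1}|² = |d^3_{-1,1}(β)|² = (-0.343795)² = 0.118195 (the z-rotation phases have unit modulus)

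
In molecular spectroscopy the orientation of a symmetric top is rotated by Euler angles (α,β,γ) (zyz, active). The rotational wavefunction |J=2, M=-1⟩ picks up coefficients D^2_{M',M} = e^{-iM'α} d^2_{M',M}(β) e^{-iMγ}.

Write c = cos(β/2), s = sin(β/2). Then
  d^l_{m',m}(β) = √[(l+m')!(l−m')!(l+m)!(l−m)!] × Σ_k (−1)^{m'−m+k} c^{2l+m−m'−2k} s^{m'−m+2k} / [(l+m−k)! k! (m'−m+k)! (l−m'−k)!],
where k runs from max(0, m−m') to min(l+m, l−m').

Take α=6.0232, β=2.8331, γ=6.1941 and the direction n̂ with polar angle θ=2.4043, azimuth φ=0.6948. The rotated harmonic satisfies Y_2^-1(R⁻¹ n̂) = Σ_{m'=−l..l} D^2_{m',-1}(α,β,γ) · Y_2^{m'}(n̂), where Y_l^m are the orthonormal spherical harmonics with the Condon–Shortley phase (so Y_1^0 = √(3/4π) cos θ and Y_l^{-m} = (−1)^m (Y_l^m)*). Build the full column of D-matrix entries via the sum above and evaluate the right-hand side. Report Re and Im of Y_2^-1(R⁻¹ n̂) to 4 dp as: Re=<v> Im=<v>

Re=-0.1231 Im=-0.3394

Need the full column D^2_{m',-1} for m'=−2..2 at α=6.0232, β=2.8331, γ=6.1941.
cos(β/2)=0.153635, sin(β/2)=0.988128
d^2_{-2,-1}: single k=1 term ⇒ +0.007167;  D = +0.005878-0.004100i
d^2_{-1,-1}: k∈[0..1] ⇒ +0.000557 -0.069140 = -0.068583;  D = -0.064447+0.023457i
d^2_{0,-1}: k∈[0..1] ⇒ -0.008777 +0.363083 = +0.354306;  D = +0.352901-0.031522i
d^2_{1,-1}: k∈[0..1] ⇒ +0.069140 -0.953349 = -0.884209;  D = -0.871328-0.150377i
d^2_{2,-1}: single k=0 term ⇒ -0.296456;  D = -0.269359-0.123822i
Y_2^{m'}(θ=2.4043,φ=0.6948) and Σ D·Y over m':
  (+0.0059-0.0041i)·(+0.0315-0.1717i)  (-0.0644+0.0235i)·(-0.2954+0.2462i)  (+0.3529-0.0315i)·(+0.2031+0.0000i)  (-0.8713-0.1504i)·(+0.2954+0.2462i)  (-0.2694-0.1238i)·(+0.0315+0.1717i)
Y_2^-1(R⁻¹ n̂) = -0.123116-0.339388i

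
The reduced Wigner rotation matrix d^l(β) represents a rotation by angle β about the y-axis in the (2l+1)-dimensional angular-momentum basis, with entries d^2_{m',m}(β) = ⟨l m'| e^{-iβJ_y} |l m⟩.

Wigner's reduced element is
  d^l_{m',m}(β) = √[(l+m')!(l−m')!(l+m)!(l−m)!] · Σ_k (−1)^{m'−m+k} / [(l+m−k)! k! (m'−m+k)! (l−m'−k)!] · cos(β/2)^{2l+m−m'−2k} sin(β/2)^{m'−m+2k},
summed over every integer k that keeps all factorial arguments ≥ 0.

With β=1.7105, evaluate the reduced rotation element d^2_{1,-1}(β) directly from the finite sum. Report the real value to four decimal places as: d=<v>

d^2_{1,-1}(β=1.7105) via Wigner's sum:
c=cos(1.7105/2)=0.656030, s=sin(1.7105/2)=0.754735; N=√[6·1·1·6]=6.000000
k: max(0,(-1)−(1))=0 … min(2+(-1),2−(1))=1
  k=0: (−1)^2·6.0000/(2)·0.6560^2·0.7547^2 = +0.735457
  k=1: (−1)^3·6.0000/(6)·0.6560^0·0.7547^4 = -0.324472
d^2_{1,-1}(1.7105) = +0.735457 -0.324472 = +0.410985

d=0.4110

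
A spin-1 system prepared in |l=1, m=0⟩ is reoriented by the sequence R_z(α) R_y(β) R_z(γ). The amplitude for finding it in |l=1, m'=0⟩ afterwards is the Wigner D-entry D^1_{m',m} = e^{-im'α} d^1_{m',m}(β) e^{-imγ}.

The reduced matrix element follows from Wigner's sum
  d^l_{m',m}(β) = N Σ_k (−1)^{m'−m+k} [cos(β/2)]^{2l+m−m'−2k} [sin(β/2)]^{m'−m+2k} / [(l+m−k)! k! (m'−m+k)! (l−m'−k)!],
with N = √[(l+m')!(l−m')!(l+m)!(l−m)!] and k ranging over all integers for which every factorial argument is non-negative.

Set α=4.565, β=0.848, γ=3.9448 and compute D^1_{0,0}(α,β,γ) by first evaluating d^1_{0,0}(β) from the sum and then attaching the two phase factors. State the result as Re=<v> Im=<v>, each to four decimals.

Re=0.6615 Im=0.0000

First d^1_{0,0}(β=0.848), then the phase factors e^{-i(0)α} and e^{-i(0)γ}:
With c≡cos(β/2)=0.911451 and s≡sin(β/2)=0.411410, N=[1·1·1·1]^{1/2}=1.000000
k: max(0,(0)−(0))=0 … min(1+(0),1−(0))=1
  k=0: (−1)^0·1.0000/(1)·0.9115^2·0.4114^0 = +0.830742
  k=1: (−1)^1·1.0000/(1)·0.9115^0·0.4114^2 = -0.169258
d^1_{0,0}(0.848) = +0.830742 -0.169258 = +0.661484
D = (+1.000000+0.000000i)·(+0.661484)·(+1.000000+0.000000i) = +0.661484+0.000000i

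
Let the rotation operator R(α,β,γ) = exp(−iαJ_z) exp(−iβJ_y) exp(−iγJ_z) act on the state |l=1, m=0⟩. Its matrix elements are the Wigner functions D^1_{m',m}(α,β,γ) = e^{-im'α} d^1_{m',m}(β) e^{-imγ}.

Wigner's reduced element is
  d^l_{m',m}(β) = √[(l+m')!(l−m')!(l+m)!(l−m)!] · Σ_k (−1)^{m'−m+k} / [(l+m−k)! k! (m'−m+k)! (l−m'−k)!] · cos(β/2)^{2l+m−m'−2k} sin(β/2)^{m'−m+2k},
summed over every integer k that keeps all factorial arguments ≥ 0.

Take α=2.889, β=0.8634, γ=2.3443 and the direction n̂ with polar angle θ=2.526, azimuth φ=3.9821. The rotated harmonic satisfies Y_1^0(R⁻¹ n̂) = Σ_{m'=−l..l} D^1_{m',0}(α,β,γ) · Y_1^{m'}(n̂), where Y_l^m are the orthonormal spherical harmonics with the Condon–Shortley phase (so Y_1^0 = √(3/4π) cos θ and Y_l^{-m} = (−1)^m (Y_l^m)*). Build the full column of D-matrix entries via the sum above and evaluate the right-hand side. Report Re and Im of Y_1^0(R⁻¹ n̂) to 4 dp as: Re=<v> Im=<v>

Need the full column D^1_{m',0} for m'=−1..1 at α=2.889, β=0.8634, γ=2.3443.
cos(β/2)=0.908256, sin(β/2)=0.418415
d^1_{-1,0}: single k=1 term ⇒ +0.537441;  D = -0.520387+0.134315i
d^1_{0,0}: k∈[0..1] ⇒ +0.824929 -0.175071 = +0.649857;  D = +0.649857+0.000000i
d^1_{1,0}: single k=0 term ⇒ -0.537441;  D = +0.520387+0.134315i
Y_1^{m'}(θ=2.526,φ=3.9821) and Σ D·Y over m':
  (-0.5204+0.1343i)·(-0.1331+0.1486i)  (+0.6499+0.0000i)·(-0.3989+0.0000i)  (+0.5204+0.1343i)·(+0.1331+0.1486i)
Y_1^0(R⁻¹ n̂) = -0.160648+0.000000i

Re=-0.1606 Im=0.0000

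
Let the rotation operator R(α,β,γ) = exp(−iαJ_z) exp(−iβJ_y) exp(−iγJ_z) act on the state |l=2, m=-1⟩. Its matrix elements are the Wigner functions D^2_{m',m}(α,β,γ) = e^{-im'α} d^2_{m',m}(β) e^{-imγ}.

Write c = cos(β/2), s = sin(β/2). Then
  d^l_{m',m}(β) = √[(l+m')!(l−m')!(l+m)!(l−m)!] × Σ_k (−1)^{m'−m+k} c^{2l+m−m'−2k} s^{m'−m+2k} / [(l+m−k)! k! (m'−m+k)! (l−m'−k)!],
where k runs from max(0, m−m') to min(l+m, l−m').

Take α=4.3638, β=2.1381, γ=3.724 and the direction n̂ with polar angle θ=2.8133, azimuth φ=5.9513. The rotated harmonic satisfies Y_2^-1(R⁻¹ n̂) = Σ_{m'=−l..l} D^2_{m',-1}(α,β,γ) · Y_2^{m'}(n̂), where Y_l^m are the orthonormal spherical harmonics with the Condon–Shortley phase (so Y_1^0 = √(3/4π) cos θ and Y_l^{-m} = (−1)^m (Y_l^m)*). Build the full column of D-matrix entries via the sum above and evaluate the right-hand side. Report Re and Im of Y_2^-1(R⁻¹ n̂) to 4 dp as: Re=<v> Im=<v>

Re=-0.3297 Im=-0.0668

Need the full column D^2_{m',-1} for m'=−2..2 at α=4.3638, β=2.1381, γ=3.724.
cos(β/2)=0.480957, sin(β/2)=0.876744
d^2_{-2,-1}: single k=1 term ⇒ +0.195084;  D = +0.193801-0.022341i
d^2_{-1,-1}: k∈[0..1] ⇒ +0.053509 -0.533433 = -0.479924;  D = +0.111195-0.466865i
d^2_{0,-1}: k∈[0..1] ⇒ -0.238929 +0.793964 = +0.555035;  D = -0.463532-0.305289i
d^2_{1,-1}: k∈[0..1] ⇒ +0.533433 -0.590869 = -0.057436;  D = -0.046076+0.034291i
d^2_{2,-1}: single k=0 term ⇒ -0.648269;  D = -0.186126-0.620974i
Y_2^{m'}(θ=2.8133,φ=5.9513) and Σ D·Y over m':
  (+0.1938-0.0223i)·(+0.0316+0.0247i)  (+0.1112-0.4669i)·(-0.2229-0.0768i)  (-0.4635-0.3053i)·(+0.5324+0.0000i)  (-0.0461+0.0343i)·(+0.2229-0.0768i)  (-0.1861-0.6210i)·(+0.0316-0.0247i)
Y_2^-1(R⁻¹ n̂) = -0.329653-0.066776i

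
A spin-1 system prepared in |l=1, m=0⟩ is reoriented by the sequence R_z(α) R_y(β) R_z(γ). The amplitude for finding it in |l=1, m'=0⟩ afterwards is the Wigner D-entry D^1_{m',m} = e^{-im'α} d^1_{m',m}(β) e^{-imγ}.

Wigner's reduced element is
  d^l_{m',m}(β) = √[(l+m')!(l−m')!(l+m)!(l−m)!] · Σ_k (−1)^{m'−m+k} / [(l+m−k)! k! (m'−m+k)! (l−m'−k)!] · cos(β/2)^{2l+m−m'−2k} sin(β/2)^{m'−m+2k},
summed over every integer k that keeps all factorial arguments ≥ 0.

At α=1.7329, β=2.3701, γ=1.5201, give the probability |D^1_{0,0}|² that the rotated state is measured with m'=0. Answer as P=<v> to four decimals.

P=0.5139

Split into d^1_{0,0}(β=2.3701) × two z-phases.
With c≡cos(β/2)=0.376251 and s≡sin(β/2)=0.926518, N=[1·1·1·1]^{1/2}=1.000000
k: max(0,(0)−(0))=0 … min(1+(0),1−(0))=1
  k=0: (−1)^0·1.0000/(1)·0.3763^2·0.9265^0 = +0.141565
  k=1: (−1)^1·1.0000/(1)·0.3763^0·0.9265^2 = -0.858435
d^1_{0,0}(2.3701) = +0.141565 -0.858435 = -0.716871
|D^1_{0,0}|² = |d^1_{0,0}(β)|² = (-0.716871)² = 0.513904 (the z-rotation phases have unit modulus)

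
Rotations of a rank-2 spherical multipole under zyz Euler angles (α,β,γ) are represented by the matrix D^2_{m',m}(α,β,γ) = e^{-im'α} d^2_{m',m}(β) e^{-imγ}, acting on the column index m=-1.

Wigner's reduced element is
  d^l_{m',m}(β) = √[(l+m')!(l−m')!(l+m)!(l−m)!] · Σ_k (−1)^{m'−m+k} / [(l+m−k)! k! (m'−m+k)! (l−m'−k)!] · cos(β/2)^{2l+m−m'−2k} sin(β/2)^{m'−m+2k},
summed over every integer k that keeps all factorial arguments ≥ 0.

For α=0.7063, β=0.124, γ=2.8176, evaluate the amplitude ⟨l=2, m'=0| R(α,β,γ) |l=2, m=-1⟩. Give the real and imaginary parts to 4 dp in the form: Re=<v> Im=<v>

Split into d^2_{0,-1}(β=0.124) × two z-phases.
Half-angle: c=0.998079, s=0.061960. N=√(2·2·1·6)=4.898979
k∈{0,1} keeps every argument non-negative
  k=0: (−1)^1·4.8990/(2)·0.9981^3·0.0620^1 = -0.150898
  k=1: (−1)^2·4.8990/(2)·0.9981^1·0.0620^3 = +0.000582
d^2_{0,-1}(0.124) = -0.150898 +0.000582 = -0.150316
D = (+1.000000+0.000000i)·(-0.150316)·(-0.947972+0.318354i) = +0.142496-0.047854i

Re=0.1425 Im=-0.0479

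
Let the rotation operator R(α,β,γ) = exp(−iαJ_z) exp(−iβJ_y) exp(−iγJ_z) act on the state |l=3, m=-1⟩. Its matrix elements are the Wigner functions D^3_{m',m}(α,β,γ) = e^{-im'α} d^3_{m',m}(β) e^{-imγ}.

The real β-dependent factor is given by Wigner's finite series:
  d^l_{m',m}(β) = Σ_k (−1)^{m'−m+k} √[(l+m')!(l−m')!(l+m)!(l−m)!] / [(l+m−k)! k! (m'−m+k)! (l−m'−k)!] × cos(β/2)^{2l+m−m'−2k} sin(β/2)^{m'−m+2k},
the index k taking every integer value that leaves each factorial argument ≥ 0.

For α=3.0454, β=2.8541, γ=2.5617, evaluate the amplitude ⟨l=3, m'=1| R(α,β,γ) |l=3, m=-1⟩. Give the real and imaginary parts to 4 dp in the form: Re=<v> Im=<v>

D^3_{1,-1}(3.0454,2.8541,2.5617) = e^{-i·1·3.0454}·d^3_{1,-1}(2.8541)·e^{-i·-1·2.5617}. Compute d first:
With c≡cos(β/2)=0.143252 and s≡sin(β/2)=0.989686, N=[24·2·2·24]^{1/2}=48.000000
Admissible k: 0..2 (factorial args all ≥0)
  k=0: (−1)^2·48.0000/(8)·0.1433^4·0.9897^2 = +0.002475
  k=1: (−1)^3·48.0000/(6)·0.1433^2·0.9897^4 = -0.157500
  k=2: (−1)^4·48.0000/(48)·0.1433^0·0.9897^6 = +0.939691
d^3_{1,-1}(2.8541) = +0.002475 -0.157500 +0.939691 = +0.784666
Attach z-rotation phases: D = e^{-i(1)(3.0454)}·(+0.784666)·e^{-i(-1)(2.5617)} = +0.694650-0.364915i

Re=0.6946 Im=-0.3649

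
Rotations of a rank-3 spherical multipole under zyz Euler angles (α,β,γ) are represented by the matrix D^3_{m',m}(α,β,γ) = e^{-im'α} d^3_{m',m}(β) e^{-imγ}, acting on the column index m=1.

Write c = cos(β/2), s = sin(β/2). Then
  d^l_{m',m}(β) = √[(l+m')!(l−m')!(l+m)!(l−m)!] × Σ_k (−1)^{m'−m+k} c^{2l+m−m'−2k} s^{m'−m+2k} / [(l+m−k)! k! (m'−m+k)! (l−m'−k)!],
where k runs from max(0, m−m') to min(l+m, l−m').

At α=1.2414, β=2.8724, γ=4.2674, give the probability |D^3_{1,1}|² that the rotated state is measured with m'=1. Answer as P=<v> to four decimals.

Split into d^3_{1,1}(β=2.8724) × two z-phases.
With c≡cos(β/2)=0.134190 and s≡sin(β/2)=0.990956, N=[24·2·24·2]^{1/2}=48.000000
k: max(0,(1)−(1))=0 … min(3+(1),3−(1))=2
  k=0: (−1)^0·48.0000/(48)·0.1342^6·0.9910^0 = +0.000006
  k=1: (−1)^1·48.0000/(6)·0.1342^4·0.9910^2 = -0.002547
  k=2: (−1)^2·48.0000/(8)·0.1342^2·0.9910^4 = +0.104186
d^3_{1,1}(2.8724) = +0.000006 -0.002547 +0.104186 = +0.101645
|D^3_{1,1}|² = |d^3_{1,1}(β)|² = (+0.101645)² = 0.010332 (the z-rotation phases have unit modulus)

P=0.0103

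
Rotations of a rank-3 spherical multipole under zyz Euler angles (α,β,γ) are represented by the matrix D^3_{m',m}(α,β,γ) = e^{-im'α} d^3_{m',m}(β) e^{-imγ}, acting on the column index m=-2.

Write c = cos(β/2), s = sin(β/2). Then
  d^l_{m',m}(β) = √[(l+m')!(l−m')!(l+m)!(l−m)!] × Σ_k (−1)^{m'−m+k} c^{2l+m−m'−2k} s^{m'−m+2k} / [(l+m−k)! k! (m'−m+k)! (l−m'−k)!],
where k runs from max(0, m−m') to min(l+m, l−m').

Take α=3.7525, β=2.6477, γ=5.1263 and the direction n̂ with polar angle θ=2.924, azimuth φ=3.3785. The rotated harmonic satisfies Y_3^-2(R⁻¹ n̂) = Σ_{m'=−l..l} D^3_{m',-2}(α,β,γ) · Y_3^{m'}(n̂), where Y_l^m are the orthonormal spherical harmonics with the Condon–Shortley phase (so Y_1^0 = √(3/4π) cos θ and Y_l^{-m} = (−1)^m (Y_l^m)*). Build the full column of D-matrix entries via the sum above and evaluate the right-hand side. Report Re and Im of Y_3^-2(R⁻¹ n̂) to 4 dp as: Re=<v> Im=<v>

Need the full column D^3_{m',-2} for m'=−3..3 at α=3.7525, β=2.6477, γ=5.1263.
cos(β/2)=0.244444, sin(β/2)=0.969663
d^3_{-3,-2}: single k=1 term ⇒ +0.002073;  D = -0.001838+0.000959i
d^3_{-2,-2}: k∈[0..1] ⇒ +0.000213 -0.016785 = -0.016572;  D = -0.007636+0.014708i
d^3_{-1,-2}: k∈[0..1] ⇒ -0.002676 +0.084223 = +0.081547;  D = +0.010738+0.080837i
d^3_{0,-2}: k∈[0..1] ⇒ +0.018387 -0.289337 = -0.270949;  D = +0.183292+0.199543i
d^3_{1,-2}: k∈[0..1] ⇒ -0.084223 +0.662650 = +0.578427;  D = +0.564873+0.124488i
d^3_{2,-2}: k∈[0..1] ⇒ +0.264127 -0.831239 = -0.567112;  D = +0.523662-0.217702i
d^3_{3,-2}: single k=0 term ⇒ -0.513287;  D = -0.275210+0.433270i
Y_3^{m'}(θ=2.924,φ=3.3785) and Σ D·Y over m':
  (-0.0018+0.0010i)·(-0.0032+0.0027i)  (-0.0076+0.0147i)·(-0.0414+0.0212i)  (+0.0107+0.0808i)·(-0.2555+0.0617i)  (+0.1833+0.1995i)·(-0.6438+0.0000i)  (+0.5649+0.1245i)·(+0.2555+0.0617i)  (+0.5237-0.2177i)·(-0.0414-0.0212i)  (-0.2752+0.4333i)·(+0.0032+0.0027i)
Y_3^-2(R⁻¹ n̂) = -0.017455-0.084076i

Re=-0.0175 Im=-0.0841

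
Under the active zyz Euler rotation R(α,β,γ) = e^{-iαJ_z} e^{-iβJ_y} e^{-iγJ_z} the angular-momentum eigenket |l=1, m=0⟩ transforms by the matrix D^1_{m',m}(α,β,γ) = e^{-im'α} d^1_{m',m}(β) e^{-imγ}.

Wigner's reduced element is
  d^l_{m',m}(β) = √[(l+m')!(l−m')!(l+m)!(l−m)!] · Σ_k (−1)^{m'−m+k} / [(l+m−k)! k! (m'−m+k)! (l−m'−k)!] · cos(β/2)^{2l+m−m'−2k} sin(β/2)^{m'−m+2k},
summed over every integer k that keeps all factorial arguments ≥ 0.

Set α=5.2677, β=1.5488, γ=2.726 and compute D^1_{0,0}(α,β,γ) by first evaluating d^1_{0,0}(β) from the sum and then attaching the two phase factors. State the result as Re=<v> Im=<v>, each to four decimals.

Split into d^1_{0,0}(β=1.5488) × two z-phases.
c=cos(1.5488/2)=0.714841, s=sin(1.5488/2)=0.699287; N=√[1·1·1·1]=1.000000
k: max(0,(0)−(0))=0 … min(1+(0),1−(0))=1
  k=0: (−1)^0·1.0000/(1)·0.7148^2·0.6993^0 = +0.510997
  k=1: (−1)^1·1.0000/(1)·0.7148^0·0.6993^2 = -0.489003
d^1_{0,0}(1.5488) = +0.510997 -0.489003 = +0.021995
Phases: e^{-i·(0)·5.2677}=+1.000000+0.000000i, e^{-i·(0)·2.726}=+1.000000+0.000000i ⇒ D=+0.021995+0.000000i

Re=0.0220 Im=0.0000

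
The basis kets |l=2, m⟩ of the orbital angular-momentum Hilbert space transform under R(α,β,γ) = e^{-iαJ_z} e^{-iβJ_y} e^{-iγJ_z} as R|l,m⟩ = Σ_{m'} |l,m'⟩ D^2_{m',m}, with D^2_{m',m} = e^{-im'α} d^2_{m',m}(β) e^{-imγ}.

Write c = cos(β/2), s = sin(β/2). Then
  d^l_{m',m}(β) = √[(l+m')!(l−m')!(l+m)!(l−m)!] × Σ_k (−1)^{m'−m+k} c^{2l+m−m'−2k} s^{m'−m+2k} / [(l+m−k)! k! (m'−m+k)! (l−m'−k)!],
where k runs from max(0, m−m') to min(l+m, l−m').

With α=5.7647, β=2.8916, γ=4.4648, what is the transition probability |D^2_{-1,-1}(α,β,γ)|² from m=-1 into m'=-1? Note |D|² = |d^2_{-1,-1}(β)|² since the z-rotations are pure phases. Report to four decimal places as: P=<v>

P=0.0021

D^2_{-1,-1}(5.7647,2.8916,4.4648) = e^{-i·-1·5.7647}·d^2_{-1,-1}(2.8916)·e^{-i·-1·4.4648}. Compute d first:
c=cos(2.8916/2)=0.124671, s=sin(2.8916/2)=0.992198; N=√[1·6·1·6]=6.000000
k: max(0,(-1)−(-1))=0 … min(2+(-1),2−(-1))=1
  k=0: (−1)^0·6.0000/(6)·0.1247^4·0.9922^0 = +0.000242
  k=1: (−1)^1·6.0000/(2)·0.1247^2·0.9922^2 = -0.045904
d^2_{-1,-1}(2.8916) = +0.000242 -0.045904 = -0.045662
|D^2_{-1,-1}|² = |d^2_{-1,-1}(β)|² = (-0.045662)² = 0.002085 (the z-rotation phases have unit modulus)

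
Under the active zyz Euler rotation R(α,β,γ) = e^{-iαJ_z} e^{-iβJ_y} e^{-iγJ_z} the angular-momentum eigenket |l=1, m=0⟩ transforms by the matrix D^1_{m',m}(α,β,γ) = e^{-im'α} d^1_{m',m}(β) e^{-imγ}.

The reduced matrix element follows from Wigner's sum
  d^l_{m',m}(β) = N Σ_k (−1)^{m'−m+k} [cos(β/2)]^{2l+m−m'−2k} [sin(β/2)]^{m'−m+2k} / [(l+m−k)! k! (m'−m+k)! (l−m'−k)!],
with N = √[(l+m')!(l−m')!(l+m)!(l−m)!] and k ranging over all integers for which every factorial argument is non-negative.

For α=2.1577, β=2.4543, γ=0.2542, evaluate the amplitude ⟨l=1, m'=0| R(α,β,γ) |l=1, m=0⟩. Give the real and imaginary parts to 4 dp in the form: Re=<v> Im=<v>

Re=-0.7730 Im=0.0000

D^1_{0,0}(2.1577,2.4543,0.2542) = e^{-i·0·2.1577}·d^1_{0,0}(2.4543)·e^{-i·0·0.2542}. Compute d first:
With c≡cos(β/2)=0.336922 and s≡sin(β/2)=0.941532, N=[1·1·1·1]^{1/2}=1.000000
k: max(0,(0)−(0))=0 … min(1+(0),1−(0))=1
  k=0: (−1)^0·1.0000/(1)·0.3369^2·0.9415^0 = +0.113517
  k=1: (−1)^1·1.0000/(1)·0.3369^0·0.9415^2 = -0.886483
d^1_{0,0}(2.4543) = +0.113517 -0.886483 = -0.772967
D = (+1.000000+0.000000i)·(-0.772967)·(+1.000000+0.000000i) = -0.772967+0.000000i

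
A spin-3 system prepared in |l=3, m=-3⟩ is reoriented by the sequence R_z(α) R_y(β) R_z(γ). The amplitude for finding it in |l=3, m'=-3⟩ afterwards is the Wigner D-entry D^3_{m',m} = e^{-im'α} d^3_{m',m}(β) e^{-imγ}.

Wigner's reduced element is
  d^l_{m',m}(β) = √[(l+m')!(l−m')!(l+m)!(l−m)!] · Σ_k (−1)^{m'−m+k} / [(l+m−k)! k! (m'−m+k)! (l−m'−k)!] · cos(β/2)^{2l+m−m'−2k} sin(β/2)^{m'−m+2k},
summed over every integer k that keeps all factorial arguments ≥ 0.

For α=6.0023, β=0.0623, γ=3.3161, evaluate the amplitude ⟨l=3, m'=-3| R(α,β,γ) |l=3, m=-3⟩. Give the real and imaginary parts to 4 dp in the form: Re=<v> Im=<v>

Re=-0.9467 Im=0.3128

First d^3_{-3,-3}(β=0.0623), then the phase factors e^{-i(-3)α} and e^{-i(-3)γ}:
With c≡cos(β/2)=0.999515 and s≡sin(β/2)=0.031145, N=[1·720·1·720]^{1/2}=720.000000
Admissible k: 0..0 (factorial args all ≥0)
  k=0: (−1)^0·720.0000/(720)·0.9995^6·0.0311^0 = +0.997093
d^3_{-3,-3}(0.0623) = +0.997093
D = (+0.665483-0.746413i)·(+0.997093)·(-0.866064-0.499934i) = -0.946747+0.312832i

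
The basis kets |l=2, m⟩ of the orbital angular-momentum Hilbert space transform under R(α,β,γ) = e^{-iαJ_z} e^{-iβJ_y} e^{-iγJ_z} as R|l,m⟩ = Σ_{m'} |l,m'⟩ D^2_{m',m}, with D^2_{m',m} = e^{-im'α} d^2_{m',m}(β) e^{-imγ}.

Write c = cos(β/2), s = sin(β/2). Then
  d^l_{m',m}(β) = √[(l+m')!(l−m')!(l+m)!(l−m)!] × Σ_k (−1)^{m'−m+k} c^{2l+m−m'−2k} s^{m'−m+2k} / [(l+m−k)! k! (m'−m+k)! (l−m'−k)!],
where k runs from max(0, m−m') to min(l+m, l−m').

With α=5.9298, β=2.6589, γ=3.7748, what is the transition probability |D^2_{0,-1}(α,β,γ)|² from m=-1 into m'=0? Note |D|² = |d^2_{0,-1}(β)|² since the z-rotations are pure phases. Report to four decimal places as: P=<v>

Split into d^2_{0,-1}(β=2.6589) × two z-phases.
Half-angle: c=0.239010, s=0.971017. N=√(2·2·1·6)=4.898979
k∈{0,1} keeps every argument non-negative
  k=0: (−1)^1·4.8990/(2)·0.2390^3·0.9710^1 = -0.032475
  k=1: (−1)^2·4.8990/(2)·0.2390^1·0.9710^3 = +0.536010
d^2_{0,-1}(2.6589) = -0.032475 +0.536010 = +0.503534
|D^2_{0,-1}|² = |d^2_{0,-1}(β)|² = (+0.503534)² = 0.253547 (the z-rotation phases have unit modulus)

P=0.2535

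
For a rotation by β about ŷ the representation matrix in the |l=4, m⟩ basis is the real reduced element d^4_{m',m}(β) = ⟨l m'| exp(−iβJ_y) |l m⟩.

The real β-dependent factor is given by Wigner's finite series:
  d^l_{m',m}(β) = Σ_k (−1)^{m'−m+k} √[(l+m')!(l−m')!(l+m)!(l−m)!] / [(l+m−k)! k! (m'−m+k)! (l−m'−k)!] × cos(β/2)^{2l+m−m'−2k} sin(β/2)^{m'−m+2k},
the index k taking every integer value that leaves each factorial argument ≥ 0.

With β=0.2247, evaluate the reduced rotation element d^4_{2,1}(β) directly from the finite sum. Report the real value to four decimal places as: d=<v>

d^4_{2,1}(β=0.2247) via Wigner's sum:
Half-angle: c=0.993695, s=0.112114. N=√(720·2·120·6)=1018.233765
k: max(0,(1)−(2))=0 … min(4+(1),4−(2))=2
  k=0: (−1)^1·1018.2338/(240)·0.9937^7·0.1121^1 = -0.455059
  k=1: (−1)^2·1018.2338/(48)·0.9937^5·0.1121^3 = +0.028963
  k=2: (−1)^3·1018.2338/(72)·0.9937^3·0.1121^5 = -0.000246
d^4_{2,1}(0.2247) = -0.455059 +0.028963 -0.000246 = -0.426342

d=-0.4263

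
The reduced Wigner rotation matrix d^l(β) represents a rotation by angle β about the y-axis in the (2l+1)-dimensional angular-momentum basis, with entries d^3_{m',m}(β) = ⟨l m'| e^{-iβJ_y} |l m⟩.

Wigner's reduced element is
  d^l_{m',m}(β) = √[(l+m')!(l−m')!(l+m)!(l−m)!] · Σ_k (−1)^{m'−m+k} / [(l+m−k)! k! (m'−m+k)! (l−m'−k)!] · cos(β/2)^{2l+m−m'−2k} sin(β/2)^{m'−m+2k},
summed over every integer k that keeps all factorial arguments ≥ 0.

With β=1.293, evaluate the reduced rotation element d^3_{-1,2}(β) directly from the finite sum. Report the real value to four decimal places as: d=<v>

d=0.5029

d^3_{-1,2}(β=1.293) via Wigner's sum:
With c≡cos(β/2)=0.798197 and s≡sin(β/2)=0.602396, N=[2·24·120·1]^{1/2}=75.894664
k: max(0,(2)−(-1))=3 … min(3+(2),3−(-1))=4
  k=3: (−1)^0·75.8947/(12)·0.7982^3·0.6024^3 = +0.703084
  k=4: (−1)^1·75.8947/(24)·0.7982^1·0.6024^5 = -0.200227
d^3_{-1,2}(1.293) = +0.703084 -0.200227 = +0.502858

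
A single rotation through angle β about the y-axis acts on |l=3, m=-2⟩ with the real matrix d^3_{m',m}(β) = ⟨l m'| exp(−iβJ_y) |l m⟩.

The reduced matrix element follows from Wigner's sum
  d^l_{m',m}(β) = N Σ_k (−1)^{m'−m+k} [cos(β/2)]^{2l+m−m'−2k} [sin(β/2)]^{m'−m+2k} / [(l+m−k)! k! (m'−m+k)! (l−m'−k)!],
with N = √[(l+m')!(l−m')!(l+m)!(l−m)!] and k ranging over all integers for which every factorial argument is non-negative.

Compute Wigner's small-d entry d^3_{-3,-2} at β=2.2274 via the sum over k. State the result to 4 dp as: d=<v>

d^3_{-3,-2}(β=2.2274) via Wigner's sum:
c=cos(2.2274/2)=0.441344, s=sin(2.2274/2)=0.897338; N=√[1·720·1·120]=293.938769
k∈{1} keeps every argument non-negative
  k=1: (−1)^0·293.9388/(120)·0.4413^5·0.8973^1 = +0.036806
d^3_{-3,-2}(2.2274) = +0.036806

d=0.0368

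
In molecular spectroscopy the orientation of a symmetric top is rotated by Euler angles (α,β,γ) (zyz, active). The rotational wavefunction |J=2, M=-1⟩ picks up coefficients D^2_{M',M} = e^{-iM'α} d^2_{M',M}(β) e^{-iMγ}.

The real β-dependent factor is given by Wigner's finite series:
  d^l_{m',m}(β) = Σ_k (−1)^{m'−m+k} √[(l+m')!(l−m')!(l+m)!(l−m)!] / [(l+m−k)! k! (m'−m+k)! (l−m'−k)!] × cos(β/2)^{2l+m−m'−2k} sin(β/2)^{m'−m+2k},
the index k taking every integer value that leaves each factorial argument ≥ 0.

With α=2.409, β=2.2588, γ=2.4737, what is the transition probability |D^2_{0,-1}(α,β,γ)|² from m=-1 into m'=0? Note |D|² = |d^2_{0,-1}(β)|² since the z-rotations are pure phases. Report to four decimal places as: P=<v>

P=0.3610

First d^2_{0,-1}(β=2.2588), then the phase factors e^{-i(0)α} and e^{-i(-1)γ}:
With c≡cos(β/2)=0.427202 and s≡sin(β/2)=0.904156, N=[2·2·1·6]^{1/2}=4.898979
Admissible k: 0..1 (factorial args all ≥0)
  k=0: (−1)^1·4.8990/(2)·0.4272^3·0.9042^1 = -0.172671
  k=1: (−1)^2·4.8990/(2)·0.4272^1·0.9042^3 = +0.773463
d^2_{0,-1}(2.2588) = -0.172671 +0.773463 = +0.600792
|D^2_{0,-1}|² = |d^2_{0,-1}(β)|² = (+0.600792)² = 0.360951 (the z-rotation phases have unit modulus)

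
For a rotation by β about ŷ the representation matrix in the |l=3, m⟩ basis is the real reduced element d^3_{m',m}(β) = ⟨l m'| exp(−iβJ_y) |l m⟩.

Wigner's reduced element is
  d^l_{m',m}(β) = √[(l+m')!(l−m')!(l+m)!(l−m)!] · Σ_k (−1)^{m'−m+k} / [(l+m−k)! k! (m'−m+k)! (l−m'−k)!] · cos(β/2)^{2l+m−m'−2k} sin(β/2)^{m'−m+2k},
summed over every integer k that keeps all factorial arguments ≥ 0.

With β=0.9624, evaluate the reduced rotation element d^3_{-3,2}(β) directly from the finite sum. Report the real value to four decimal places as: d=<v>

d=0.0461

d^3_{-3,2}(β=0.9624) via Wigner's sum:
Half-angle: c=0.886440, s=0.462843. N=√(1·720·120·1)=293.938769
k∈{5} keeps every argument non-negative
  k=5: (−1)^0·293.9388/(120)·0.8864^1·0.4628^5 = +0.046121
d^3_{-3,2}(0.9624) = +0.046121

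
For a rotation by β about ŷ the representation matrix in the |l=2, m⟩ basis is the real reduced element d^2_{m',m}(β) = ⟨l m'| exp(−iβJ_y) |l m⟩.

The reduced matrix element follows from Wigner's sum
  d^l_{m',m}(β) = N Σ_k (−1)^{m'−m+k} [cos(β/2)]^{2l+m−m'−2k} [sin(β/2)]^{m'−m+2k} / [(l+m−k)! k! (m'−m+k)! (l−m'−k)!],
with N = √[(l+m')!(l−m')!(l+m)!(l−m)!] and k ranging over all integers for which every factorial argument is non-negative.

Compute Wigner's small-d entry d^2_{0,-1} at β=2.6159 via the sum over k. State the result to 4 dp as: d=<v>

d=0.5316

d^2_{0,-1}(β=2.6159) via Wigner's sum:
Half-angle: c=0.259830, s=0.965654. N=√(2·2·1·6)=4.898979
The bounds max(0,m−m')=0 and min(l+m,l−m')=1 give 2 terms
  k=0: (−1)^1·4.8990/(2)·0.2598^3·0.9657^1 = -0.041492
  k=1: (−1)^2·4.8990/(2)·0.2598^1·0.9657^3 = +0.573100
d^2_{0,-1}(2.6159) = -0.041492 +0.573100 = +0.531608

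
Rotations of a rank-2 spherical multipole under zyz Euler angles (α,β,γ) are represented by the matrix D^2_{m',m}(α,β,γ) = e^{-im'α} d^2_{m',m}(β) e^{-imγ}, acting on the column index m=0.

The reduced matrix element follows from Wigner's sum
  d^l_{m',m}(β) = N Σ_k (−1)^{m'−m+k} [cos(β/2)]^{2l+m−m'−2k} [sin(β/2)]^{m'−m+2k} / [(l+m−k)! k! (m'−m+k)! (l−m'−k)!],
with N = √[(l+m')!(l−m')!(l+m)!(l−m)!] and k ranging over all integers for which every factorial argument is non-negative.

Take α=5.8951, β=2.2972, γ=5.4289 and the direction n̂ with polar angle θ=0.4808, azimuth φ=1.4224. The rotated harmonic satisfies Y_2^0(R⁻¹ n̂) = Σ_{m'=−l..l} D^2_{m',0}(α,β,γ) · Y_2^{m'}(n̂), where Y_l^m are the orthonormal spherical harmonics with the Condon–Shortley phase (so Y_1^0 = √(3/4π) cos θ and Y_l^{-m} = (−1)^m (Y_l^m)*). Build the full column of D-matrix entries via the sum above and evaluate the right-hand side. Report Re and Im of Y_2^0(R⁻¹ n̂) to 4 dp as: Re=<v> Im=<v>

Need the full column D^2_{m',0} for m'=−2..2 at α=5.8951, β=2.2972, γ=5.4289.
cos(β/2)=0.409765, sin(β/2)=0.912191
d^2_{-2,0}: single k=2 term ⇒ +0.342229;  D = +0.244215-0.239749i
d^2_{-1,0}: k∈[1..2] ⇒ +0.153733 -0.761847 = -0.608115;  D = -0.562893+0.230121i
d^2_{0,0}: k∈[0..2] ⇒ +0.028193 -0.558858 +0.692378 = +0.161713;  D = +0.161713+0.000000i
d^2_{1,0}: k∈[0..1] ⇒ -0.153733 +0.761847 = +0.608115;  D = +0.562893+0.230121i
d^2_{2,0}: single k=0 term ⇒ +0.342229;  D = +0.244215+0.239749i
Y_2^{m'}(θ=0.4808,φ=1.4224) and Σ D·Y over m':
  (+0.2442-0.2397i)·(-0.0790-0.0242i)  (-0.5629+0.2301i)·(+0.0468-0.3133i)  (+0.1617+0.0000i)·(+0.4284+0.0000i)  (+0.5629+0.2301i)·(-0.0468-0.3133i)  (+0.2442+0.2397i)·(-0.0790+0.0242i)
Y_2^0(R⁻¹ n̂) = +0.110568+0.000000i

Re=0.1106 Im=0.0000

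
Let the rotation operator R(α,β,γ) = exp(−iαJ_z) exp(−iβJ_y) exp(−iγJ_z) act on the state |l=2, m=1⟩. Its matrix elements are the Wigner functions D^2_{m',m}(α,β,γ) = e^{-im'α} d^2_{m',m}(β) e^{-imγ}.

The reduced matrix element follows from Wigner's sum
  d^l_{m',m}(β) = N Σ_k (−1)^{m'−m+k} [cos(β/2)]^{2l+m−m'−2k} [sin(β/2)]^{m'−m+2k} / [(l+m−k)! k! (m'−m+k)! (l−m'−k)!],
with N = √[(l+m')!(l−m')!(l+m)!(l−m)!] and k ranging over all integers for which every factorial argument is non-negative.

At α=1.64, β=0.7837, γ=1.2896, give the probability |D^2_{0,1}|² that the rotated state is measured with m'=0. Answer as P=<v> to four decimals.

Split into d^2_{0,1}(β=0.7837) × two z-phases.
c=cos(0.7837/2)=0.924204, s=sin(0.7837/2)=0.381899; N=√[2·2·6·1]=4.898979
k: max(0,(1)−(0))=1 … min(2+(1),2−(0))=2
  k=1: (−1)^0·4.8990/(2)·0.9242^3·0.3819^1 = +0.738461
  k=2: (−1)^1·4.8990/(2)·0.9242^1·0.3819^3 = -0.126092
d^2_{0,1}(0.7837) = +0.738461 -0.126092 = +0.612369
|D^2_{0,1}|² = |d^2_{0,1}(β)|² = (+0.612369)² = 0.374996 (the z-rotation phases have unit modulus)

P=0.3750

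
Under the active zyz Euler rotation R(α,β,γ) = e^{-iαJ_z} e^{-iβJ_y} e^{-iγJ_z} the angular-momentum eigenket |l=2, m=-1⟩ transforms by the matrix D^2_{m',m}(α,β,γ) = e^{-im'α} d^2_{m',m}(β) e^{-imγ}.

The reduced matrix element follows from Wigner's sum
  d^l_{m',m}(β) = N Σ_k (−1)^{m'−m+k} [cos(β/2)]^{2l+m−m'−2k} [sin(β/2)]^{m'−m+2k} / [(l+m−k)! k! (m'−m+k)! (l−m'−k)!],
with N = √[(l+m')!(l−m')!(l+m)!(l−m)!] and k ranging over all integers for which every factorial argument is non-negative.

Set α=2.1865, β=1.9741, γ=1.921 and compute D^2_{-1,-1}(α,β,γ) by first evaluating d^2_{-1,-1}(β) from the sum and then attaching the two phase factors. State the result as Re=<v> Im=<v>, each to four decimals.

Re=0.3083 Im=0.4460

First d^2_{-1,-1}(β=1.9741), then the phase factors e^{-i(-1)α} and e^{-i(-1)γ}:
With c≡cos(β/2)=0.551154 and s≡sin(β/2)=0.834404, N=[1·6·1·6]^{1/2}=6.000000
Admissible k: 0..1 (factorial args all ≥0)
  k=0: (−1)^0·6.0000/(6)·0.5512^4·0.8344^0 = +0.092276
  k=1: (−1)^1·6.0000/(2)·0.5512^2·0.8344^2 = -0.634482
d^2_{-1,-1}(1.9741) = +0.092276 -0.634482 = -0.542205
Phases: e^{-i·(-1)·2.1865}=-0.577533+0.816367i, e^{-i·(-1)·1.921}=-0.343089+0.939303i ⇒ D=+0.308336+0.445999i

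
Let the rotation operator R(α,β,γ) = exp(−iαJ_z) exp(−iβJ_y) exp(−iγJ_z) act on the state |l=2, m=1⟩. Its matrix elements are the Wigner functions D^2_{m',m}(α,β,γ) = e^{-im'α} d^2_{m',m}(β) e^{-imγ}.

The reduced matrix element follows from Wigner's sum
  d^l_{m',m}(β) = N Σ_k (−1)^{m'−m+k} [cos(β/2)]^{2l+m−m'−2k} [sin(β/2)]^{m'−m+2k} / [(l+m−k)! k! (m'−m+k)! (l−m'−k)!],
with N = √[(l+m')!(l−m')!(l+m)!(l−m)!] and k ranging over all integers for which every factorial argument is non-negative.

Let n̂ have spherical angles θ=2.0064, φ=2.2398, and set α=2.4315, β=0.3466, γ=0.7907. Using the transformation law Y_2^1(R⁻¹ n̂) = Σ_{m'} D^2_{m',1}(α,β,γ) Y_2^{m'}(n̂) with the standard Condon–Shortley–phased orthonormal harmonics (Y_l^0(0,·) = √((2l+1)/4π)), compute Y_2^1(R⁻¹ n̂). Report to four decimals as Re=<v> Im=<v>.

Need the full column D^2_{m',1} for m'=−2..2 at α=2.4315, β=0.3466, γ=0.7907.
cos(β/2)=0.985021, sin(β/2)=0.172434
d^2_{-2,1}: single k=3 term ⇒ +0.010101;  D = -0.006033-0.008101i
d^2_{-1,1}: k∈[2..3] ⇒ +0.086548 -0.000884 = +0.085664;  D = -0.005992+0.085454i
d^2_{0,1}: k∈[1..2] ⇒ +0.403678 -0.012371 = +0.391307;  D = +0.275225-0.278159i
d^2_{1,1}: k∈[0..1] ⇒ +0.941417 -0.086548 = +0.854869;  D = -0.852093+0.068834i
d^2_{2,1}: single k=0 term ⇒ -0.329601;  D = -0.266427-0.194046i
Y_2^{m'}(θ=2.0064,φ=2.2398) and Σ D·Y over m':
  (-0.0060-0.0081i)·(-0.0732+0.3089i)  (-0.0060+0.0855i)·(+0.1833+0.2318i)  (+0.2752-0.2782i)·(-0.1469+0.0000i)  (-0.8521+0.0688i)·(-0.1833+0.2318i)  (-0.2664-0.1940i)·(-0.0732-0.3089i)
Y_2^1(R⁻¹ n̂) = +0.041391-0.059767i

Re=0.0414 Im=-0.0598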